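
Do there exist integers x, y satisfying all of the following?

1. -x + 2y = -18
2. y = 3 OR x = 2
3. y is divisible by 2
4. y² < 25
No

The full constraint system is jointly infeasible over the integers. Each constraint and what it forces:

  - -x + 2y = -18: is a linear equation tying the variables together
  - y = 3 OR x = 2: forces a choice: either y = 3 or x = 2
  - y is divisible by 2: restricts y to multiples of 2
  - y² < 25: restricts y to |y| ≤ 4

Split on the disjunction (y = 3 OR x = 2):
  • If y = 3: this contradicts the divisibility constraint — 3 is not a multiple of 2.
  • If x = 2: the equation forces y = -8, but y² < 25 requires |y| ≤ 4.
Both branches are infeasible, so the system has no integer solution.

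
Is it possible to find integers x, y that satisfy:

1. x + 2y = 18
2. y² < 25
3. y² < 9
Yes

Take x = 18, y = 0. Substituting into each constraint:
  (1) 18 + 2(0) = 18 ✓
  (2) y² = (0)² = 0, and 0 < 25 ✓
  (3) y² = (0)² = 0, and 0 < 9 ✓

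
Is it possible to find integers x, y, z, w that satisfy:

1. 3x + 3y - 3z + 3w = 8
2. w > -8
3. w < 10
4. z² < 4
No

Even the single constraint (3x + 3y - 3z + 3w = 8) is infeasible over the integers.

  - 3x + 3y - 3z + 3w = 8: every term on the left is divisible by 3, so the LHS ≡ 0 (mod 3), but the RHS 8 is not — no integer solution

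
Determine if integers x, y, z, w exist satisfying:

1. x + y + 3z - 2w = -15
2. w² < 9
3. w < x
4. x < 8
Yes

Take x = 0, y = -17, z = 0, w = -1. Substituting into each constraint:
  (1) 0 + (-17) + 3(0) - 2(-1) = -15 ✓
  (2) w² = (-1)² = 1, and 1 < 9 ✓
  (3) -1 < 0 ✓
  (4) 0 < 8 ✓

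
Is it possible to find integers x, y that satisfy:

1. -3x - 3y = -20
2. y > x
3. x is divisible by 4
No

Even the single constraint (-3x - 3y = -20) is infeasible over the integers.

  - -3x - 3y = -20: every term on the left is divisible by 3, so the LHS ≡ 0 (mod 3), but the RHS -20 is not — no integer solution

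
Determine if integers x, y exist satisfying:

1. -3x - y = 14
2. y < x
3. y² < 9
No

The full constraint system is jointly infeasible over the integers. Each constraint and what it forces:

  - -3x - y = 14: is a linear equation tying the variables together
  - y < x: bounds one variable relative to another variable
  - y² < 9: restricts y to |y| ≤ 2

Propagating the comparison: x > y and y ≥ -2 give x ≥ -1. Range argument: with x ∈ [-1, ∞], y ∈ [-2, 2], the left side of the equation is at most 5, but the right side is 14 > 5. No integer solution exists.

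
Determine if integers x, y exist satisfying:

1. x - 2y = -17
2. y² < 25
Yes

Take x = -17, y = 0. Substituting into each constraint:
  (1) (-17) - 2(0) = -17 ✓
  (2) y² = (0)² = 0, and 0 < 25 ✓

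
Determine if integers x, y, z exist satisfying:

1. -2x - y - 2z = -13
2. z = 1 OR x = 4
Yes

Take x = 4, y = 1, z = 2. Substituting into each constraint:
  (1) -2(4) + (-1) - 2(2) = -13 ✓
  (2) x = 4, target 4 ✓ (second branch holds)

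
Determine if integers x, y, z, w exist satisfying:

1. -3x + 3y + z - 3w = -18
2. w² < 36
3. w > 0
Yes

Take x = 5, y = 0, z = 0, w = 1. Substituting into each constraint:
  (1) -3(5) + 3(0) + 0 - 3(1) = -18 ✓
  (2) w² = (1)² = 1, and 1 < 36 ✓
  (3) 1 > 0 ✓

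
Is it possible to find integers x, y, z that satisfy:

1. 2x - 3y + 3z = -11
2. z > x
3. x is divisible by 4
Yes

Take x = -4, y = -2, z = -3. Substituting into each constraint:
  (1) 2(-4) - 3(-2) + 3(-3) = -11 ✓
  (2) -3 > -4 ✓
  (3) -4 = 4 × -1, remainder 0 ✓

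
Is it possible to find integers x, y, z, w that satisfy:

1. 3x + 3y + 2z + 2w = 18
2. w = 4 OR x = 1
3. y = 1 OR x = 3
Yes

Take x = -1, y = 1, z = 5, w = 4. Substituting into each constraint:
  (1) 3(-1) + 3(1) + 2(5) + 2(4) = 18 ✓
  (2) w = 4, target 4 ✓ (first branch holds)
  (3) y = 1, target 1 ✓ (first branch holds)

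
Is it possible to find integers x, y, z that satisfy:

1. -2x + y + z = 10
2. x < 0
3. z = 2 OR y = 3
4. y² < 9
Yes

Take x = -4, y = 0, z = 2. Substituting into each constraint:
  (1) -2(-4) + 0 + 2 = 10 ✓
  (2) -4 < 0 ✓
  (3) z = 2, target 2 ✓ (first branch holds)
  (4) y² = (0)² = 0, and 0 < 9 ✓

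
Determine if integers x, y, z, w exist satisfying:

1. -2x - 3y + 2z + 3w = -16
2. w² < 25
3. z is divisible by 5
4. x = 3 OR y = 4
Yes

Take x = 3, y = 3, z = -5, w = 3. Substituting into each constraint:
  (1) -2(3) - 3(3) + 2(-5) + 3(3) = -16 ✓
  (2) w² = (3)² = 9, and 9 < 25 ✓
  (3) -5 = 5 × -1, remainder 0 ✓
  (4) x = 3, target 3 ✓ (first branch holds)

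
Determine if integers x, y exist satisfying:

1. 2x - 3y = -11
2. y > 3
Yes

Take x = 2, y = 5. Substituting into each constraint:
  (1) 2(2) - 3(5) = -11 ✓
  (2) 5 > 3 ✓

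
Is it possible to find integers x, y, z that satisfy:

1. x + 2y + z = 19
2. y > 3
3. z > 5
Yes

Take x = 5, y = 4, z = 6. Substituting into each constraint:
  (1) 5 + 2(4) + 6 = 19 ✓
  (2) 4 > 3 ✓
  (3) 6 > 5 ✓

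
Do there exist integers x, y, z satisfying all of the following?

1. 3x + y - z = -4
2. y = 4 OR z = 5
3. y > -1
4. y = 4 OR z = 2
Yes

Take x = -2, y = 4, z = 2. Substituting into each constraint:
  (1) 3(-2) + 4 + (-2) = -4 ✓
  (2) y = 4, target 4 ✓ (first branch holds)
  (3) 4 > -1 ✓
  (4) y = 4, target 4 ✓ (first branch holds)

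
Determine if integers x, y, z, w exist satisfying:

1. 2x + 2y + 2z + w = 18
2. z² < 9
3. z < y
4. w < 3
Yes

Take x = 9, y = 0, z = -1, w = 2. Substituting into each constraint:
  (1) 2(9) + 2(0) + 2(-1) + 2 = 18 ✓
  (2) z² = (-1)² = 1, and 1 < 9 ✓
  (3) -1 < 0 ✓
  (4) 2 < 3 ✓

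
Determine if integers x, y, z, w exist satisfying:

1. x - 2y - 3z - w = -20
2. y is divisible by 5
Yes

Take x = 0, y = 0, z = 6, w = 2. Substituting into each constraint:
  (1) 0 - 2(0) - 3(6) + (-2) = -20 ✓
  (2) 0 = 5 × 0, remainder 0 ✓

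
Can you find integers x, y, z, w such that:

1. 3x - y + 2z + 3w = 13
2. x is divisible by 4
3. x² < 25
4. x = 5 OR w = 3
Yes

Take x = 0, y = -4, z = 0, w = 3. Substituting into each constraint:
  (1) 3(0) + 4 + 2(0) + 3(3) = 13 ✓
  (2) 0 = 4 × 0, remainder 0 ✓
  (3) x² = (0)² = 0, and 0 < 25 ✓
  (4) w = 3, target 3 ✓ (second branch holds)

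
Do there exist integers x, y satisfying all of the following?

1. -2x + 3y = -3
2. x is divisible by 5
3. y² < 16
Yes

Take x = 0, y = -1. Substituting into each constraint:
  (1) -2(0) + 3(-1) = -3 ✓
  (2) 0 = 5 × 0, remainder 0 ✓
  (3) y² = (-1)² = 1, and 1 < 16 ✓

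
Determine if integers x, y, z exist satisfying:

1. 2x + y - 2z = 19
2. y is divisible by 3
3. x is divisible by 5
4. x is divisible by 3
Yes

Take x = 0, y = 3, z = -8. Substituting into each constraint:
  (1) 2(0) + 3 - 2(-8) = 19 ✓
  (2) 3 = 3 × 1, remainder 0 ✓
  (3) 0 = 5 × 0, remainder 0 ✓
  (4) 0 = 3 × 0, remainder 0 ✓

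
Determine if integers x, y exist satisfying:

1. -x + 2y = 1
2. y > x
Yes

Take x = -1, y = 0. Substituting into each constraint:
  (1) 1 + 2(0) = 1 ✓
  (2) 0 > -1 ✓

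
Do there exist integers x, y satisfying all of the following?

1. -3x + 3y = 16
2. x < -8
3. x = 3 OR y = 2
No

Even the single constraint (-3x + 3y = 16) is infeasible over the integers.

  - -3x + 3y = 16: every term on the left is divisible by 3, so the LHS ≡ 0 (mod 3), but the RHS 16 is not — no integer solution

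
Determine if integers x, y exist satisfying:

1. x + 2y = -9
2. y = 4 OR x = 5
Yes

Take x = -17, y = 4. Substituting into each constraint:
  (1) (-17) + 2(4) = -9 ✓
  (2) y = 4, target 4 ✓ (first branch holds)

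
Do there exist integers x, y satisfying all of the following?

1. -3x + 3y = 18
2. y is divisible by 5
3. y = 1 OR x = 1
No

The full constraint system is jointly infeasible over the integers. Each constraint and what it forces:

  - -3x + 3y = 18: is a linear equation tying the variables together
  - y is divisible by 5: restricts y to multiples of 5
  - y = 1 OR x = 1: forces a choice: either y = 1 or x = 1

Split on the disjunction (y = 1 OR x = 1):
  • If y = 1: this contradicts the divisibility constraint — 1 is not a multiple of 5.
  • If x = 1: with x = 1, writing y = 5y', every remaining term of the linear equation is divisible by 15, so the left side is ≡ 0 (mod 15); but the right side 21 ≡ 6 (mod 15). No integers can satisfy it.
Both branches are infeasible, so the system has no integer solution.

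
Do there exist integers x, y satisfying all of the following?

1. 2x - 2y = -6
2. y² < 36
Yes

Take x = 0, y = 3. Substituting into each constraint:
  (1) 2(0) - 2(3) = -6 ✓
  (2) y² = (3)² = 9, and 9 < 36 ✓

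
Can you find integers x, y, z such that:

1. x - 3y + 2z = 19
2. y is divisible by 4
Yes

Take x = 19, y = 0, z = 0. Substituting into each constraint:
  (1) 19 - 3(0) + 2(0) = 19 ✓
  (2) 0 = 4 × 0, remainder 0 ✓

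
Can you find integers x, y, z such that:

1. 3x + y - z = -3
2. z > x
Yes

Take x = -1, y = 0, z = 0. Substituting into each constraint:
  (1) 3(-1) + 0 + 0 = -3 ✓
  (2) 0 > -1 ✓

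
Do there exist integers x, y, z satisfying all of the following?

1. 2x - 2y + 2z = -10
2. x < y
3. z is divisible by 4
Yes

Take x = 0, y = 5, z = 0. Substituting into each constraint:
  (1) 2(0) - 2(5) + 2(0) = -10 ✓
  (2) 0 < 5 ✓
  (3) 0 = 4 × 0, remainder 0 ✓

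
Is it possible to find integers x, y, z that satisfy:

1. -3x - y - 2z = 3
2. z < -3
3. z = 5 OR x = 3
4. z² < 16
No

A contradictory subset is {z < -3, z² < 16}. No integer assignment can satisfy these jointly:

  - z < -3: bounds one variable relative to a constant
  - z² < 16: restricts z to |z| ≤ 3

Direct contradiction: the bounds on z require z ≥ -3 and z ≤ -4 simultaneously, which is empty.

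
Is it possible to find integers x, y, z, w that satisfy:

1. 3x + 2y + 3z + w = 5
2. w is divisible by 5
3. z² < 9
Yes

Take x = 1, y = 1, z = 0, w = 0. Substituting into each constraint:
  (1) 3(1) + 2(1) + 3(0) + 0 = 5 ✓
  (2) 0 = 5 × 0, remainder 0 ✓
  (3) z² = (0)² = 0, and 0 < 9 ✓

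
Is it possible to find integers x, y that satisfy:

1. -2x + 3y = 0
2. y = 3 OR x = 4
No

The full constraint system is jointly infeasible over the integers. Each constraint and what it forces:

  - -2x + 3y = 0: is a linear equation tying the variables together
  - y = 3 OR x = 4: forces a choice: either y = 3 or x = 4

Split on the disjunction (y = 3 OR x = 4):
  • If y = 3: with y = 3, every remaining term of the linear equation is divisible by 2, so the left side is ≡ 0 (mod 2); but the right side -9 ≡ 1 (mod 2). No integers can satisfy it.
  • If x = 4: with x = 4, every remaining term of the linear equation is divisible by 3, so the left side is ≡ 0 (mod 3); but the right side 8 ≡ 2 (mod 3). No integers can satisfy it.
Both branches are infeasible, so the system has no integer solution.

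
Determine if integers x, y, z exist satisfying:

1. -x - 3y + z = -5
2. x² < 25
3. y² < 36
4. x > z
Yes

Take x = 0, y = 1, z = -2. Substituting into each constraint:
  (1) 0 - 3(1) + (-2) = -5 ✓
  (2) x² = (0)² = 0, and 0 < 25 ✓
  (3) y² = (1)² = 1, and 1 < 36 ✓
  (4) 0 > -2 ✓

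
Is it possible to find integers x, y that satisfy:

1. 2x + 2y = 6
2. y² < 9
Yes

Take x = 3, y = 0. Substituting into each constraint:
  (1) 2(3) + 2(0) = 6 ✓
  (2) y² = (0)² = 0, and 0 < 9 ✓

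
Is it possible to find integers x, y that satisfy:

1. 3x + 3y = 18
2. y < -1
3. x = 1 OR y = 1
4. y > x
No

A contradictory subset is {3x + 3y = 18, y < -1, x = 1 OR y = 1}. No integer assignment can satisfy these jointly:

  - 3x + 3y = 18: is a linear equation tying the variables together
  - y < -1: bounds one variable relative to a constant
  - x = 1 OR y = 1: forces a choice: either x = 1 or y = 1

Split on the disjunction (x = 1 OR y = 1):
  • If x = 1: the equation forces y = 5, which contradicts the bound y ≤ -2.
  • If y = 1: this contradicts the bound y ≤ -2.
Both branches are infeasible, so the system has no integer solution.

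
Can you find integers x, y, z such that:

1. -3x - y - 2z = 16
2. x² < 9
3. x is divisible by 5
Yes

Take x = 0, y = -16, z = 0. Substituting into each constraint:
  (1) -3(0) + 16 - 2(0) = 16 ✓
  (2) x² = (0)² = 0, and 0 < 9 ✓
  (3) 0 = 5 × 0, remainder 0 ✓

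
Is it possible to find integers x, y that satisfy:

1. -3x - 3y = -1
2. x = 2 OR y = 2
No

Even the single constraint (-3x - 3y = -1) is infeasible over the integers.

  - -3x - 3y = -1: every term on the left is divisible by 3, so the LHS ≡ 0 (mod 3), but the RHS -1 is not — no integer solution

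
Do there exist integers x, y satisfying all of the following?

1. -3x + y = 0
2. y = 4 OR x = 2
Yes

Take x = 2, y = 6. Substituting into each constraint:
  (1) -3(2) + 6 = 0 ✓
  (2) x = 2, target 2 ✓ (second branch holds)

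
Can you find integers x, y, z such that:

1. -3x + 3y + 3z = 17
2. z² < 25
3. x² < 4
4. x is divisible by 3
No

Even the single constraint (-3x + 3y + 3z = 17) is infeasible over the integers.

  - -3x + 3y + 3z = 17: every term on the left is divisible by 3, so the LHS ≡ 0 (mod 3), but the RHS 17 is not — no integer solution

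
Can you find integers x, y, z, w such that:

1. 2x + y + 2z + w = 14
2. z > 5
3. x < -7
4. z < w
Yes

Take x = -8, y = 11, z = 6, w = 7. Substituting into each constraint:
  (1) 2(-8) + 11 + 2(6) + 7 = 14 ✓
  (2) 6 > 5 ✓
  (3) -8 < -7 ✓
  (4) 6 < 7 ✓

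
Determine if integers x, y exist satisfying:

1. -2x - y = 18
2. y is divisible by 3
Yes

Take x = -9, y = 0. Substituting into each constraint:
  (1) -2(-9) + 0 = 18 ✓
  (2) 0 = 3 × 0, remainder 0 ✓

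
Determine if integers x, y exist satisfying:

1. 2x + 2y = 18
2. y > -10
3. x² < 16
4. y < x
No

A contradictory subset is {2x + 2y = 18, x² < 16, y < x}. No integer assignment can satisfy these jointly:

  - 2x + 2y = 18: is a linear equation tying the variables together
  - x² < 16: restricts x to |x| ≤ 3
  - y < x: bounds one variable relative to another variable

Propagating the comparison: y < x and x ≤ 3 give y ≤ 2. Range argument: with x ∈ [-3, 3], y ∈ [−∞, 2], the left side of the equation is at most 10, but the right side is 18 > 10. No integer solution exists.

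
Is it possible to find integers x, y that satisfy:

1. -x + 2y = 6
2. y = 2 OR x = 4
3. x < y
Yes

Take x = -2, y = 2. Substituting into each constraint:
  (1) 2 + 2(2) = 6 ✓
  (2) y = 2, target 2 ✓ (first branch holds)
  (3) -2 < 2 ✓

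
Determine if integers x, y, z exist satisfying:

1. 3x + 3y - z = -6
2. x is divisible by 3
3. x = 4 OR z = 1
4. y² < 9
No

A contradictory subset is {3x + 3y - z = -6, x is divisible by 3, x = 4 OR z = 1}. No integer assignment can satisfy these jointly:

  - 3x + 3y - z = -6: is a linear equation tying the variables together
  - x is divisible by 3: restricts x to multiples of 3
  - x = 4 OR z = 1: forces a choice: either x = 4 or z = 1

Split on the disjunction (x = 4 OR z = 1):
  • If x = 4: this contradicts the divisibility constraint — 4 is not a multiple of 3.
  • If z = 1: with z = 1, writing x = 3x', every remaining term of the linear equation is divisible by 3, so the left side is ≡ 0 (mod 3); but the right side -5 ≡ 1 (mod 3). No integers can satisfy it.
Both branches are infeasible, so the system has no integer solution.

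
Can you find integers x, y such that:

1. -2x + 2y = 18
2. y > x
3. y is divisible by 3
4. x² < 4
Yes

Take x = 0, y = 9. Substituting into each constraint:
  (1) -2(0) + 2(9) = 18 ✓
  (2) 9 > 0 ✓
  (3) 9 = 3 × 3, remainder 0 ✓
  (4) x² = (0)² = 0, and 0 < 4 ✓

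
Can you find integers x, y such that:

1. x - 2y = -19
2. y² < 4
Yes

Take x = -19, y = 0. Substituting into each constraint:
  (1) (-19) - 2(0) = -19 ✓
  (2) y² = (0)² = 0, and 0 < 4 ✓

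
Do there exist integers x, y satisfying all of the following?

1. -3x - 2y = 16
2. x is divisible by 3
Yes

Take x = 0, y = -8. Substituting into each constraint:
  (1) -3(0) - 2(-8) = 16 ✓
  (2) 0 = 3 × 0, remainder 0 ✓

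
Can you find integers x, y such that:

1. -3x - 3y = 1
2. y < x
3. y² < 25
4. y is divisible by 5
No

Even the single constraint (-3x - 3y = 1) is infeasible over the integers.

  - -3x - 3y = 1: every term on the left is divisible by 3, so the LHS ≡ 0 (mod 3), but the RHS 1 is not — no integer solution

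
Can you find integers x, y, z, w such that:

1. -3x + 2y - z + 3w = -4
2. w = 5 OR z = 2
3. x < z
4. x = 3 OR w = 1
Yes

Take x = 3, y = -3, z = 4, w = 5. Substituting into each constraint:
  (1) -3(3) + 2(-3) + (-4) + 3(5) = -4 ✓
  (2) w = 5, target 5 ✓ (first branch holds)
  (3) 3 < 4 ✓
  (4) x = 3, target 3 ✓ (first branch holds)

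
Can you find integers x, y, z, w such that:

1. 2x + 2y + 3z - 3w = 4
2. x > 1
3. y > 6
Yes

Take x = 4, y = 7, z = 0, w = 6. Substituting into each constraint:
  (1) 2(4) + 2(7) + 3(0) - 3(6) = 4 ✓
  (2) 4 > 1 ✓
  (3) 7 > 6 ✓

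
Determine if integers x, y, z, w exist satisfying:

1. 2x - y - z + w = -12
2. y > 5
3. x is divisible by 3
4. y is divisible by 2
Yes

Take x = 0, y = 6, z = 0, w = -6. Substituting into each constraint:
  (1) 2(0) + (-6) + 0 + (-6) = -12 ✓
  (2) 6 > 5 ✓
  (3) 0 = 3 × 0, remainder 0 ✓
  (4) 6 = 2 × 3, remainder 0 ✓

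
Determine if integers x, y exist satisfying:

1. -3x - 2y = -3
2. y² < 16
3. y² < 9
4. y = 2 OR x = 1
Yes

Take x = 1, y = 0. Substituting into each constraint:
  (1) -3(1) - 2(0) = -3 ✓
  (2) y² = (0)² = 0, and 0 < 16 ✓
  (3) y² = (0)² = 0, and 0 < 9 ✓
  (4) x = 1, target 1 ✓ (second branch holds)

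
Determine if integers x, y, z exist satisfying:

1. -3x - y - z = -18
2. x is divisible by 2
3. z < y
Yes

Take x = 0, y = 10, z = 8. Substituting into each constraint:
  (1) -3(0) + (-10) + (-8) = -18 ✓
  (2) 0 = 2 × 0, remainder 0 ✓
  (3) 8 < 10 ✓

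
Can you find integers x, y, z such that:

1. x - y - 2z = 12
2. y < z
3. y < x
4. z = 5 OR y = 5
Yes

Take x = 26, y = 4, z = 5. Substituting into each constraint:
  (1) 26 + (-4) - 2(5) = 12 ✓
  (2) 4 < 5 ✓
  (3) 4 < 26 ✓
  (4) z = 5, target 5 ✓ (first branch holds)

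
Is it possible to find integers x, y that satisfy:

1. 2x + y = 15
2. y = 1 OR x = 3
Yes

Take x = 7, y = 1. Substituting into each constraint:
  (1) 2(7) + 1 = 15 ✓
  (2) y = 1, target 1 ✓ (first branch holds)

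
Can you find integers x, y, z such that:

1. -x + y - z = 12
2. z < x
Yes

Take x = 1, y = 13, z = 0. Substituting into each constraint:
  (1) (-1) + 13 + 0 = 12 ✓
  (2) 0 < 1 ✓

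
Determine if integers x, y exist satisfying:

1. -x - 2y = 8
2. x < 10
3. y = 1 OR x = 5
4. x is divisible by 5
Yes

Take x = -10, y = 1. Substituting into each constraint:
  (1) 10 - 2(1) = 8 ✓
  (2) -10 < 10 ✓
  (3) y = 1, target 1 ✓ (first branch holds)
  (4) -10 = 5 × -2, remainder 0 ✓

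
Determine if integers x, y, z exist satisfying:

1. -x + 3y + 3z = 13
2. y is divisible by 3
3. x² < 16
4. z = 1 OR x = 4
Yes

Take x = -1, y = 3, z = 1. Substituting into each constraint:
  (1) 1 + 3(3) + 3(1) = 13 ✓
  (2) 3 = 3 × 1, remainder 0 ✓
  (3) x² = (-1)² = 1, and 1 < 16 ✓
  (4) z = 1, target 1 ✓ (first branch holds)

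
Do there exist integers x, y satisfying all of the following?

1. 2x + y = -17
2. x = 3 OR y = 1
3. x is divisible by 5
No

The full constraint system is jointly infeasible over the integers. Each constraint and what it forces:

  - 2x + y = -17: is a linear equation tying the variables together
  - x = 3 OR y = 1: forces a choice: either x = 3 or y = 1
  - x is divisible by 5: restricts x to multiples of 5

Split on the disjunction (x = 3 OR y = 1):
  • If x = 3: this contradicts the divisibility constraint — 3 is not a multiple of 5.
  • If y = 1: with y = 1, writing x = 5x', every remaining term of the linear equation is divisible by 10, so the left side is ≡ 0 (mod 10); but the right side -18 ≡ 2 (mod 10). No integers can satisfy it.
Both branches are infeasible, so the system has no integer solution.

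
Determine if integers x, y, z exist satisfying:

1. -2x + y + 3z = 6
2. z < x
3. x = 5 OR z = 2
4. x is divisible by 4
Yes

Take x = 4, y = 8, z = 2. Substituting into each constraint:
  (1) -2(4) + 8 + 3(2) = 6 ✓
  (2) 2 < 4 ✓
  (3) z = 2, target 2 ✓ (second branch holds)
  (4) 4 = 4 × 1, remainder 0 ✓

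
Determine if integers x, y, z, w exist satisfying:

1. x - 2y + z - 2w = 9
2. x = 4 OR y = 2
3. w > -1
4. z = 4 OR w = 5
Yes

Take x = 4, y = -8, z = -1, w = 5. Substituting into each constraint:
  (1) 4 - 2(-8) + (-1) - 2(5) = 9 ✓
  (2) x = 4, target 4 ✓ (first branch holds)
  (3) 5 > -1 ✓
  (4) w = 5, target 5 ✓ (second branch holds)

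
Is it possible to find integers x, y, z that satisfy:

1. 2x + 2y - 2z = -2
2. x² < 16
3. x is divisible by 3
Yes

Take x = 0, y = -1, z = 0. Substituting into each constraint:
  (1) 2(0) + 2(-1) - 2(0) = -2 ✓
  (2) x² = (0)² = 0, and 0 < 16 ✓
  (3) 0 = 3 × 0, remainder 0 ✓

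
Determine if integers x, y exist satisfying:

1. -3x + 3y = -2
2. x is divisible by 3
No

Even the single constraint (-3x + 3y = -2) is infeasible over the integers.

  - -3x + 3y = -2: every term on the left is divisible by 3, so the LHS ≡ 0 (mod 3), but the RHS -2 is not — no integer solution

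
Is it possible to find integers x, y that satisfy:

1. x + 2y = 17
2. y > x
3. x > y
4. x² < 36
No

A contradictory subset is {y > x, x > y}. No integer assignment can satisfy these jointly:

  - y > x: bounds one variable relative to another variable
  - x > y: bounds one variable relative to another variable

Direct contradiction: y > x and x > y cannot both hold.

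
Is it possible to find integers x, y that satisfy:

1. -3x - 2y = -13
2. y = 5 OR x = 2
Yes

Take x = 1, y = 5. Substituting into each constraint:
  (1) -3(1) - 2(5) = -13 ✓
  (2) y = 5, target 5 ✓ (first branch holds)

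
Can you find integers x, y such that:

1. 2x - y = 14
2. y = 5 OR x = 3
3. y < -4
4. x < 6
Yes

Take x = 3, y = -8. Substituting into each constraint:
  (1) 2(3) + 8 = 14 ✓
  (2) x = 3, target 3 ✓ (second branch holds)
  (3) -8 < -4 ✓
  (4) 3 < 6 ✓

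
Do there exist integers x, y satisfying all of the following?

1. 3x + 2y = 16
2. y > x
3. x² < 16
Yes

Take x = 2, y = 5. Substituting into each constraint:
  (1) 3(2) + 2(5) = 16 ✓
  (2) 5 > 2 ✓
  (3) x² = (2)² = 4, and 4 < 16 ✓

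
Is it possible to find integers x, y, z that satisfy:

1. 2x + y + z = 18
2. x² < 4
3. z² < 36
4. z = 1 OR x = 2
Yes

Take x = 1, y = 15, z = 1. Substituting into each constraint:
  (1) 2(1) + 15 + 1 = 18 ✓
  (2) x² = (1)² = 1, and 1 < 4 ✓
  (3) z² = (1)² = 1, and 1 < 36 ✓
  (4) z = 1, target 1 ✓ (first branch holds)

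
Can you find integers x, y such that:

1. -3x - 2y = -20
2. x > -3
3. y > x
Yes

Take x = 0, y = 10. Substituting into each constraint:
  (1) -3(0) - 2(10) = -20 ✓
  (2) 0 > -3 ✓
  (3) 10 > 0 ✓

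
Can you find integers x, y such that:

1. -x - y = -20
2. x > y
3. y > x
No

A contradictory subset is {x > y, y > x}. No integer assignment can satisfy these jointly:

  - x > y: bounds one variable relative to another variable
  - y > x: bounds one variable relative to another variable

Direct contradiction: x > y and y > x cannot both hold.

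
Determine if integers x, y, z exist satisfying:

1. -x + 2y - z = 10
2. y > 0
Yes

Take x = 0, y = 1, z = -8. Substituting into each constraint:
  (1) 0 + 2(1) + 8 = 10 ✓
  (2) 1 > 0 ✓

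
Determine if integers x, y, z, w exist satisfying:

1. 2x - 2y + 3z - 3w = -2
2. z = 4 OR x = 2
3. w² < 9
Yes

Take x = 2, y = 3, z = 0, w = 0. Substituting into each constraint:
  (1) 2(2) - 2(3) + 3(0) - 3(0) = -2 ✓
  (2) x = 2, target 2 ✓ (second branch holds)
  (3) w² = (0)² = 0, and 0 < 9 ✓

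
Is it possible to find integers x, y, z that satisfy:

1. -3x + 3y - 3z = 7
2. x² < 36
No

Even the single constraint (-3x + 3y - 3z = 7) is infeasible over the integers.

  - -3x + 3y - 3z = 7: every term on the left is divisible by 3, so the LHS ≡ 0 (mod 3), but the RHS 7 is not — no integer solution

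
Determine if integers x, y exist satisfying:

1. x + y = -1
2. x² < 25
Yes

Take x = -1, y = 0. Substituting into each constraint:
  (1) (-1) + 0 = -1 ✓
  (2) x² = (-1)² = 1, and 1 < 25 ✓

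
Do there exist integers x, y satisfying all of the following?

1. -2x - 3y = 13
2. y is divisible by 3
Yes

Take x = 7, y = -9. Substituting into each constraint:
  (1) -2(7) - 3(-9) = 13 ✓
  (2) -9 = 3 × -3, remainder 0 ✓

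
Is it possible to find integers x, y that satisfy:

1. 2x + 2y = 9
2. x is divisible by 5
No

Even the single constraint (2x + 2y = 9) is infeasible over the integers.

  - 2x + 2y = 9: every term on the left is divisible by 2, so the LHS ≡ 0 (mod 2), but the RHS 9 is not — no integer solution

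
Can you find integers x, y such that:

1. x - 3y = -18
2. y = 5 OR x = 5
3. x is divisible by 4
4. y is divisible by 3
No

A contradictory subset is {x - 3y = -18, y = 5 OR x = 5, y is divisible by 3}. No integer assignment can satisfy these jointly:

  - x - 3y = -18: is a linear equation tying the variables together
  - y = 5 OR x = 5: forces a choice: either y = 5 or x = 5
  - y is divisible by 3: restricts y to multiples of 3

Split on the disjunction (y = 5 OR x = 5):
  • If y = 5: this contradicts the divisibility constraint — 5 is not a multiple of 3.
  • If x = 5: with x = 5, writing y = 3y', every remaining term of the linear equation is divisible by 9, so the left side is ≡ 0 (mod 9); but the right side -23 ≡ 4 (mod 9). No integers can satisfy it.
Both branches are infeasible, so the system has no integer solution.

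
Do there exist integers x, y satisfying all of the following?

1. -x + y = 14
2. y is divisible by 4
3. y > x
Yes

Take x = -14, y = 0. Substituting into each constraint:
  (1) 14 + 0 = 14 ✓
  (2) 0 = 4 × 0, remainder 0 ✓
  (3) 0 > -14 ✓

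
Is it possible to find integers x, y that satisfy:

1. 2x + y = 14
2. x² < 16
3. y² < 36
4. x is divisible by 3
No

The full constraint system is jointly infeasible over the integers. Each constraint and what it forces:

  - 2x + y = 14: is a linear equation tying the variables together
  - x² < 16: restricts x to |x| ≤ 3
  - y² < 36: restricts y to |y| ≤ 5
  - x is divisible by 3: restricts x to multiples of 3

Range argument: with x ∈ [-3, 3], y ∈ [-5, 5], the left side of the equation is at most 11, but the right side is 14 > 11. No integer solution exists.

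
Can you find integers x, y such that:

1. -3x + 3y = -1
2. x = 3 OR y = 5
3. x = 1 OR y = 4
No

Even the single constraint (-3x + 3y = -1) is infeasible over the integers.

  - -3x + 3y = -1: every term on the left is divisible by 3, so the LHS ≡ 0 (mod 3), but the RHS -1 is not — no integer solution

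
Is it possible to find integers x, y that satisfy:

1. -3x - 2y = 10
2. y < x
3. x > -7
Yes

Take x = 0, y = -5. Substituting into each constraint:
  (1) -3(0) - 2(-5) = 10 ✓
  (2) -5 < 0 ✓
  (3) 0 > -7 ✓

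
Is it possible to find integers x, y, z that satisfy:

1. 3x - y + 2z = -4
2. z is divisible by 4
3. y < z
Yes

Take x = -2, y = -2, z = 0. Substituting into each constraint:
  (1) 3(-2) + 2 + 2(0) = -4 ✓
  (2) 0 = 4 × 0, remainder 0 ✓
  (3) -2 < 0 ✓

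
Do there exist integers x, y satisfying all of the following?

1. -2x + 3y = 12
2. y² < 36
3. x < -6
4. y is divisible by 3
No

The full constraint system is jointly infeasible over the integers. Each constraint and what it forces:

  - -2x + 3y = 12: is a linear equation tying the variables together
  - y² < 36: restricts y to |y| ≤ 5
  - x < -6: bounds one variable relative to a constant
  - y is divisible by 3: restricts y to multiples of 3

The bounds confine y to {-3, 0, 3} with 3 | y. For each value, substitute into the equation:
  • y = -3: the equation gives -2x = 21, so x would not be an integer.
  • y = 0: the equation forces x = -6, but this violates the bound x ≤ -7.
  • y = 3: the equation gives -2x = 3, so x would not be an integer.
Every case fails, so no integer solution exists.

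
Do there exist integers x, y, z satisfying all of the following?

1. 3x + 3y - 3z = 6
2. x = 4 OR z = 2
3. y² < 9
Yes

Take x = 5, y = -1, z = 2. Substituting into each constraint:
  (1) 3(5) + 3(-1) - 3(2) = 6 ✓
  (2) z = 2, target 2 ✓ (second branch holds)
  (3) y² = (-1)² = 1, and 1 < 9 ✓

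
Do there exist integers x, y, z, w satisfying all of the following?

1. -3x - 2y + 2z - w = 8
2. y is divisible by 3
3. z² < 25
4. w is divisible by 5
Yes

Take x = 0, y = 0, z = 4, w = 0. Substituting into each constraint:
  (1) -3(0) - 2(0) + 2(4) + 0 = 8 ✓
  (2) 0 = 3 × 0, remainder 0 ✓
  (3) z² = (4)² = 16, and 16 < 25 ✓
  (4) 0 = 5 × 0, remainder 0 ✓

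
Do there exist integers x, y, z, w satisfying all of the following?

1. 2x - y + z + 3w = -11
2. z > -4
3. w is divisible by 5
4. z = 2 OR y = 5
Yes

Take x = -7, y = -1, z = 2, w = 0. Substituting into each constraint:
  (1) 2(-7) + 1 + 2 + 3(0) = -11 ✓
  (2) 2 > -4 ✓
  (3) 0 = 5 × 0, remainder 0 ✓
  (4) z = 2, target 2 ✓ (first branch holds)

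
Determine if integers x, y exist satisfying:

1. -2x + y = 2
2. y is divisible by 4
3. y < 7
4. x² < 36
Yes

Take x = -1, y = 0. Substituting into each constraint:
  (1) -2(-1) + 0 = 2 ✓
  (2) 0 = 4 × 0, remainder 0 ✓
  (3) 0 < 7 ✓
  (4) x² = (-1)² = 1, and 1 < 36 ✓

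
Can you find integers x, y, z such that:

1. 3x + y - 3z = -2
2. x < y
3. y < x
No

A contradictory subset is {x < y, y < x}. No integer assignment can satisfy these jointly:

  - x < y: bounds one variable relative to another variable
  - y < x: bounds one variable relative to another variable

Direct contradiction: y > x and x > y cannot both hold.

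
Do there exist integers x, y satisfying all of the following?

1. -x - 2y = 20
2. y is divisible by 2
Yes

Take x = -20, y = 0. Substituting into each constraint:
  (1) 20 - 2(0) = 20 ✓
  (2) 0 = 2 × 0, remainder 0 ✓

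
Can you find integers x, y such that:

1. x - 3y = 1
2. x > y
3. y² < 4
Yes

Take x = 1, y = 0. Substituting into each constraint:
  (1) 1 - 3(0) = 1 ✓
  (2) 1 > 0 ✓
  (3) y² = (0)² = 0, and 0 < 4 ✓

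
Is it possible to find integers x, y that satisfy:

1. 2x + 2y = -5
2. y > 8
No

Even the single constraint (2x + 2y = -5) is infeasible over the integers.

  - 2x + 2y = -5: every term on the left is divisible by 2, so the LHS ≡ 0 (mod 2), but the RHS -5 is not — no integer solution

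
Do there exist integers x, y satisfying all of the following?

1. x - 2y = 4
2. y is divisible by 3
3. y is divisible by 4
Yes

Take x = 4, y = 0. Substituting into each constraint:
  (1) 4 - 2(0) = 4 ✓
  (2) 0 = 3 × 0, remainder 0 ✓
  (3) 0 = 4 × 0, remainder 0 ✓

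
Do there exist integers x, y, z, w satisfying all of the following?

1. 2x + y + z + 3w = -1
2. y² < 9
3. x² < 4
Yes

Take x = 0, y = 0, z = 2, w = -1. Substituting into each constraint:
  (1) 2(0) + 0 + 2 + 3(-1) = -1 ✓
  (2) y² = (0)² = 0, and 0 < 9 ✓
  (3) x² = (0)² = 0, and 0 < 4 ✓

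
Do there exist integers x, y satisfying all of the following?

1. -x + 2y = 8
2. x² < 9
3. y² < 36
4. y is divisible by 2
Yes

Take x = 0, y = 4. Substituting into each constraint:
  (1) 0 + 2(4) = 8 ✓
  (2) x² = (0)² = 0, and 0 < 9 ✓
  (3) y² = (4)² = 16, and 16 < 36 ✓
  (4) 4 = 2 × 2, remainder 0 ✓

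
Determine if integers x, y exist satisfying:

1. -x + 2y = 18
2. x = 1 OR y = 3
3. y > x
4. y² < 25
Yes

Take x = -12, y = 3. Substituting into each constraint:
  (1) 12 + 2(3) = 18 ✓
  (2) y = 3, target 3 ✓ (second branch holds)
  (3) 3 > -12 ✓
  (4) y² = (3)² = 9, and 9 < 25 ✓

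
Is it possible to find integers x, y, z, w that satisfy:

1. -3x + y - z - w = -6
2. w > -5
Yes

Take x = 0, y = 0, z = 0, w = 6. Substituting into each constraint:
  (1) -3(0) + 0 + 0 + (-6) = -6 ✓
  (2) 6 > -5 ✓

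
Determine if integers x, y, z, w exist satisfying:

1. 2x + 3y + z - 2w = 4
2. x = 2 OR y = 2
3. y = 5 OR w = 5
Yes

Take x = 0, y = 2, z = 8, w = 5. Substituting into each constraint:
  (1) 2(0) + 3(2) + 8 - 2(5) = 4 ✓
  (2) y = 2, target 2 ✓ (second branch holds)
  (3) w = 5, target 5 ✓ (second branch holds)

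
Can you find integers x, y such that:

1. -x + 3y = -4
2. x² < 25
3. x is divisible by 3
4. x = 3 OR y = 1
No

A contradictory subset is {-x + 3y = -4, x is divisible by 3, x = 3 OR y = 1}. No integer assignment can satisfy these jointly:

  - -x + 3y = -4: is a linear equation tying the variables together
  - x is divisible by 3: restricts x to multiples of 3
  - x = 3 OR y = 1: forces a choice: either x = 3 or y = 1

Modular obstruction: writing x = 3x', every remaining term of the linear equation is divisible by 3, so the left side is ≡ 0 (mod 3); but the right side -4 ≡ 2 (mod 3). No integers can satisfy it.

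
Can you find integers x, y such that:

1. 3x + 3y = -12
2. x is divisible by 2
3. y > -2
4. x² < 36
Yes

Take x = -4, y = 0. Substituting into each constraint:
  (1) 3(-4) + 3(0) = -12 ✓
  (2) -4 = 2 × -2, remainder 0 ✓
  (3) 0 > -2 ✓
  (4) x² = (-4)² = 16, and 16 < 36 ✓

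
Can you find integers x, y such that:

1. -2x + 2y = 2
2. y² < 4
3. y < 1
Yes

Take x = -1, y = 0. Substituting into each constraint:
  (1) -2(-1) + 2(0) = 2 ✓
  (2) y² = (0)² = 0, and 0 < 4 ✓
  (3) 0 < 1 ✓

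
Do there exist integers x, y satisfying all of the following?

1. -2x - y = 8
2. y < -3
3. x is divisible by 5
Yes

Take x = 0, y = -8. Substituting into each constraint:
  (1) -2(0) + 8 = 8 ✓
  (2) -8 < -3 ✓
  (3) 0 = 5 × 0, remainder 0 ✓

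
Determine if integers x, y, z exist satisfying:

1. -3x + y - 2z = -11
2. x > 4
Yes

Take x = 5, y = 0, z = -2. Substituting into each constraint:
  (1) -3(5) + 0 - 2(-2) = -11 ✓
  (2) 5 > 4 ✓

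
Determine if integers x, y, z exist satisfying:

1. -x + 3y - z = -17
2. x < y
Yes

Take x = -1, y = 0, z = 18. Substituting into each constraint:
  (1) 1 + 3(0) + (-18) = -17 ✓
  (2) -1 < 0 ✓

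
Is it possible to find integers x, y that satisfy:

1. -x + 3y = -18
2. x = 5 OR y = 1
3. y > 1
No

The full constraint system is jointly infeasible over the integers. Each constraint and what it forces:

  - -x + 3y = -18: is a linear equation tying the variables together
  - x = 5 OR y = 1: forces a choice: either x = 5 or y = 1
  - y > 1: bounds one variable relative to a constant

Split on the disjunction (x = 5 OR y = 1):
  • If x = 5: with x = 5, every remaining term of the linear equation is divisible by 3, so the left side is ≡ 0 (mod 3); but the right side -13 ≡ 2 (mod 3). No integers can satisfy it.
  • If y = 1: this contradicts the bound y ≥ 2.
Both branches are infeasible, so the system has no integer solution.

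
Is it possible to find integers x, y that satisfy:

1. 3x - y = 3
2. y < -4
Yes

Take x = -1, y = -6. Substituting into each constraint:
  (1) 3(-1) + 6 = 3 ✓
  (2) -6 < -4 ✓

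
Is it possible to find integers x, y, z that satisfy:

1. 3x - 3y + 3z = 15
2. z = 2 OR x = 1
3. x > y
Yes

Take x = 1, y = 0, z = 4. Substituting into each constraint:
  (1) 3(1) - 3(0) + 3(4) = 15 ✓
  (2) x = 1, target 1 ✓ (second branch holds)
  (3) 1 > 0 ✓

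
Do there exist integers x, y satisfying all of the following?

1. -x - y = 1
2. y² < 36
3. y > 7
No

A contradictory subset is {y² < 36, y > 7}. No integer assignment can satisfy these jointly:

  - y² < 36: restricts y to |y| ≤ 5
  - y > 7: bounds one variable relative to a constant

Direct contradiction: the bounds on y require y ≥ 8 and y ≤ 5 simultaneously, which is empty.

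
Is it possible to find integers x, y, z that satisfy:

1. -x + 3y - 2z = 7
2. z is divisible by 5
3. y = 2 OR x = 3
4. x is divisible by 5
No

The full constraint system is jointly infeasible over the integers. Each constraint and what it forces:

  - -x + 3y - 2z = 7: is a linear equation tying the variables together
  - z is divisible by 5: restricts z to multiples of 5
  - y = 2 OR x = 3: forces a choice: either y = 2 or x = 3
  - x is divisible by 5: restricts x to multiples of 5

Split on the disjunction (y = 2 OR x = 3):
  • If y = 2: with y = 2, writing x = 5x' and writing z = 5z', every remaining term of the linear equation is divisible by 5, so the left side is ≡ 0 (mod 5); but the right side 1 ≡ 1 (mod 5). No integers can satisfy it.
  • If x = 3: this contradicts the divisibility constraint — 3 is not a multiple of 5.
Both branches are infeasible, so the system has no integer solution.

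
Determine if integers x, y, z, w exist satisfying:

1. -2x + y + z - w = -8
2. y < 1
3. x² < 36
Yes

Take x = 0, y = -8, z = 0, w = 0. Substituting into each constraint:
  (1) -2(0) + (-8) + 0 + 0 = -8 ✓
  (2) -8 < 1 ✓
  (3) x² = (0)² = 0, and 0 < 36 ✓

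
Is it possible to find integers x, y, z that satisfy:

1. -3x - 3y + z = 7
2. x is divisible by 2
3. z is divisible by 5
Yes

Take x = -2, y = -2, z = -5. Substituting into each constraint:
  (1) -3(-2) - 3(-2) + (-5) = 7 ✓
  (2) -2 = 2 × -1, remainder 0 ✓
  (3) -5 = 5 × -1, remainder 0 ✓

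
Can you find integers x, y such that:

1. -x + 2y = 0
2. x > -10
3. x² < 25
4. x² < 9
Yes

Take x = 0, y = 0. Substituting into each constraint:
  (1) 0 + 2(0) = 0 ✓
  (2) 0 > -10 ✓
  (3) x² = (0)² = 0, and 0 < 25 ✓
  (4) x² = (0)² = 0, and 0 < 9 ✓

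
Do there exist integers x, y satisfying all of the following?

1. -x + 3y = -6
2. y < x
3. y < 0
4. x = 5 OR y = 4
No

A contradictory subset is {-x + 3y = -6, y < 0, x = 5 OR y = 4}. No integer assignment can satisfy these jointly:

  - -x + 3y = -6: is a linear equation tying the variables together
  - y < 0: bounds one variable relative to a constant
  - x = 5 OR y = 4: forces a choice: either x = 5 or y = 4

Split on the disjunction (x = 5 OR y = 4):
  • If x = 5: with x = 5, every remaining term of the linear equation is divisible by 3, so the left side is ≡ 0 (mod 3); but the right side -1 ≡ 2 (mod 3). No integers can satisfy it.
  • If y = 4: this contradicts the bound y ≤ -1.
Both branches are infeasible, so the system has no integer solution.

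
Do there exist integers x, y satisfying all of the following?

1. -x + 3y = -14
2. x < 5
Yes

Take x = 2, y = -4. Substituting into each constraint:
  (1) (-2) + 3(-4) = -14 ✓
  (2) 2 < 5 ✓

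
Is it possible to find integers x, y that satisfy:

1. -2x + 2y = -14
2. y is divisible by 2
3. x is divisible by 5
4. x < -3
Yes

Take x = -5, y = -12. Substituting into each constraint:
  (1) -2(-5) + 2(-12) = -14 ✓
  (2) -12 = 2 × -6, remainder 0 ✓
  (3) -5 = 5 × -1, remainder 0 ✓
  (4) -5 < -3 ✓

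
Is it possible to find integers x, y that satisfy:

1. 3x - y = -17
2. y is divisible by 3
No

The full constraint system is jointly infeasible over the integers. Each constraint and what it forces:

  - 3x - y = -17: is a linear equation tying the variables together
  - y is divisible by 3: restricts y to multiples of 3

Modular obstruction: writing y = 3y', every remaining term of the linear equation is divisible by 3, so the left side is ≡ 0 (mod 3); but the right side -17 ≡ 1 (mod 3). No integers can satisfy it.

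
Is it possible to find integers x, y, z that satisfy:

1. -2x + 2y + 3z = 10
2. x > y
Yes

Take x = 1, y = 0, z = 4. Substituting into each constraint:
  (1) -2(1) + 2(0) + 3(4) = 10 ✓
  (2) 1 > 0 ✓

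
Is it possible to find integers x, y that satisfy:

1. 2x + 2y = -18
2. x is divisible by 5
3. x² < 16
Yes

Take x = 0, y = -9. Substituting into each constraint:
  (1) 2(0) + 2(-9) = -18 ✓
  (2) 0 = 5 × 0, remainder 0 ✓
  (3) x² = (0)² = 0, and 0 < 16 ✓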